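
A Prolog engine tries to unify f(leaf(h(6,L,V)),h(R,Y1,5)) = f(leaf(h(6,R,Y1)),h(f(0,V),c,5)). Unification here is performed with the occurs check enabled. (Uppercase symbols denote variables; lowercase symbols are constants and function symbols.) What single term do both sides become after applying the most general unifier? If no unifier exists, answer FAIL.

f(leaf(h(6,f(0,c),c)),h(f(0,c),c,5))

Decompose f/2: leaf(h(6,L,V)) = leaf(h(6,R,Y1)),  h(R,Y1,5) = h(f(0,V),c,5).
Decompose leaf/1: h(6,L,V) = h(6,R,Y1).
Decompose h/3: 6 = 6,  L = R,  V = Y1.
Delete trivial equation 6 = 6.
Bind L := R; no other remaining equation mentions L.
Bind V := Y1; substituting into the remaining equation gives: h(R,Y1,5) = h(f(0,Y1),c,5).
Decompose h/3: R = f(0,Y1),  Y1 = c,  5 = 5.
Bind R := f(0,Y1); no other remaining equation mentions R. Substituting into the earlier binding gives L := f(0,Y1).
Bind Y1 := c; no other remaining equation mentions Y1. Substituting into the earlier bindings gives L := f(0,c), V := c, R := f(0,c).
Delete trivial equation 5 = 5.
Applying the MGU to either side gives f(leaf(h(6,f(0,c),c)),h(f(0,c),c,5)).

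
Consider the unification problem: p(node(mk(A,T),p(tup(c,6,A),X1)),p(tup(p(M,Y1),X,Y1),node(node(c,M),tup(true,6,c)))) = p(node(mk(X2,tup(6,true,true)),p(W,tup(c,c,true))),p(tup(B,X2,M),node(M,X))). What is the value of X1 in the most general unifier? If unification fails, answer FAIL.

FAIL

Decompose p/2: node(mk(A,T),p(tup(c,6,A),X1)) = node(mk(X2,tup(6,true,true)),p(W,tup(c,c,true))),  p(tup(p(M,Y1),X,Y1),node(node(c,M),tup(true,6,c))) = p(tup(B,X2,M),node(M,X)).
Decompose node/2: mk(A,T) = mk(X2,tup(6,true,true)),  p(tup(c,6,A),X1) = p(W,tup(c,c,true)).
Decompose mk/2: A = X2,  T = tup(6,true,true).
Bind A := X2; substituting into the one remaining equation that mentions A gives: p(tup(c,6,X2),X1) = p(W,tup(c,c,true)).
Bind T := tup(6,true,true); no other remaining equation mentions T.
Decompose p/2: tup(c,6,X2) = W,  X1 = tup(c,c,true).
Bind W := tup(c,6,X2); no other remaining equation mentions W.
Bind X1 := tup(c,c,true); no other remaining equation mentions X1.
Decompose p/2: tup(p(M,Y1),X,Y1) = tup(B,X2,M),  node(node(c,M),tup(true,6,c)) = node(M,X).
Decompose tup/3: p(M,Y1) = B,  X = X2,  Y1 = M.
Bind B := p(M,Y1); no other remaining equation mentions B.
Bind X := X2; substituting into the one remaining equation that mentions X gives: node(node(c,M),tup(true,6,c)) = node(M,X2).
Bind Y1 := M; no other remaining equation mentions Y1. Substituting into the earlier binding gives B := p(M,M).
Decompose node/2: node(c,M) = M,  tup(true,6,c) = X2.
Occurs check fails: M occurs in node(c,M); the equation M = node(c,M) has no finite solution.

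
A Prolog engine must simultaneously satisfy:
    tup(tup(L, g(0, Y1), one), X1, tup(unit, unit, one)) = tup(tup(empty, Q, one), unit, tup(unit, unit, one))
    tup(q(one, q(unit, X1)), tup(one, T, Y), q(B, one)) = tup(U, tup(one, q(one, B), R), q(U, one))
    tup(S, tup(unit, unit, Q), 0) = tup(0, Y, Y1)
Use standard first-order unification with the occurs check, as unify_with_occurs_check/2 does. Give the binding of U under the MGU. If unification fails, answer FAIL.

q(one, q(unit, unit))

Decompose tup/3: tup(L, g(0, Y1), one) = tup(empty, Q, one),  X1 = unit,  tup(unit, unit, one) = tup(unit, unit, one).
Decompose tup/3: L = empty,  g(0, Y1) = Q,  one = one.
Bind L := empty; no other remaining equation mentions L.
Bind Q := g(0, Y1); substituting into the one remaining equation that mentions Q gives: tup(S, tup(unit, unit, g(0, Y1)), 0) = tup(0, Y, Y1).
Delete trivial equation one = one.
Bind X1 := unit; substituting into the one remaining equation that mentions X1 gives: tup(q(one, q(unit, unit)), tup(one, T, Y), q(B, one)) = tup(U, tup(one, q(one, B), R), q(U, one)).
Delete trivial equation tup(unit, unit, one) = tup(unit, unit, one).
Decompose tup/3: q(one, q(unit, unit)) = U,  tup(one, T, Y) = tup(one, q(one, B), R),  q(B, one) = q(U, one).
Bind U := q(one, q(unit, unit)); substituting into the one remaining equation that mentions U gives: q(B, one) = q(q(one, q(unit, unit)), one).
Decompose tup/3: one = one,  T = q(one, B),  Y = R.
Delete trivial equation one = one.
Bind T := q(one, B); no other remaining equation mentions T.
Bind Y := R; substituting into the one remaining equation that mentions Y gives: tup(S, tup(unit, unit, g(0, Y1)), 0) = tup(0, R, Y1).
Decompose q/2: B = q(one, q(unit, unit)),  one = one.
Bind B := q(one, q(unit, unit)); no other remaining equation mentions B. Substituting into the earlier binding gives T := q(one, q(one, q(unit, unit))).
Delete trivial equation one = one.
Decompose tup/3: S = 0,  tup(unit, unit, g(0, Y1)) = R,  0 = Y1.
Bind S := 0; no other remaining equation mentions S.
Bind R := tup(unit, unit, g(0, Y1)); no other remaining equation mentions R. Substituting into the earlier binding gives Y := tup(unit, unit, g(0, Y1)).
Bind Y1 := 0. Substituting into the earlier bindings gives Q := g(0, 0), Y := tup(unit, unit, g(0, 0)), R := tup(unit, unit, g(0, 0)).
MGU = { L ↦ empty, Q ↦ g(0, 0), X1 ↦ unit, U ↦ q(one, q(unit, unit)), T ↦ q(one, q(one, q(unit, unit))), Y ↦ tup(unit, unit, g(0, 0)), B ↦ q(one, q(unit, unit)), S ↦ 0, R ↦ tup(unit, unit, g(0, 0)), Y1 ↦ 0 }, so U ↦ q(one, q(unit, unit)).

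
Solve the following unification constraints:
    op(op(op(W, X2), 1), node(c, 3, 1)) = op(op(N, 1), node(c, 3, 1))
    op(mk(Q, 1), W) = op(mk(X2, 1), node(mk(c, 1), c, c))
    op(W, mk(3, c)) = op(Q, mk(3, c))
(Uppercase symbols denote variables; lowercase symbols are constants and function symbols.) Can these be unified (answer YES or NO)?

YES

Decompose op/2: op(op(W, X2), 1) = op(N, 1),  node(c, 3, 1) = node(c, 3, 1).
Decompose op/2: op(W, X2) = N,  1 = 1.
Bind N := op(W, X2); no other remaining equation mentions N.
Delete trivial equation 1 = 1.
Delete trivial equation node(c, 3, 1) = node(c, 3, 1).
Decompose op/2: mk(Q, 1) = mk(X2, 1),  W = node(mk(c, 1), c, c).
Decompose mk/2: Q = X2,  1 = 1.
Bind Q := X2; substituting into the one remaining equation that mentions Q gives: op(W, mk(3, c)) = op(X2, mk(3, c)).
Delete trivial equation 1 = 1.
Bind W := node(mk(c, 1), c, c); substituting into the remaining equation gives: op(node(mk(c, 1), c, c), mk(3, c)) = op(X2, mk(3, c)). Substituting into the earlier binding gives N := op(node(mk(c, 1), c, c), X2).
Decompose op/2: node(mk(c, 1), c, c) = X2,  mk(3, c) = mk(3, c).
Bind X2 := node(mk(c, 1), c, c); no other remaining equation mentions X2. Substituting into the earlier bindings gives N := op(node(mk(c, 1), c, c), node(mk(c, 1), c, c)), Q := node(mk(c, 1), c, c).
Delete trivial equation mk(3, c) = mk(3, c).
No equations remain and no clash or occurs-check failure arose, so a unifier exists.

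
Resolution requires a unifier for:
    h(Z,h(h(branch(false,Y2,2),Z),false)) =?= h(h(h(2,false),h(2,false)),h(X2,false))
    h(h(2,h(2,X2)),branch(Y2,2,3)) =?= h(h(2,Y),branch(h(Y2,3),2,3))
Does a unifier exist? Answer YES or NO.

NO

Decompose h/2: Z =?= h(h(2,false),h(2,false)),  h(h(branch(false,Y2,2),Z),false) =?= h(X2,false).
Bind Z := h(h(2,false),h(2,false)); substituting into the one remaining equation that mentions Z gives: h(h(branch(false,Y2,2),h(h(2,false),h(2,false))),false) =?= h(X2,false).
Decompose h/2: h(branch(false,Y2,2),h(h(2,false),h(2,false))) =?= X2,  false =?= false.
Bind X2 := h(branch(false,Y2,2),h(h(2,false),h(2,false))); substituting into the one remaining equation that mentions X2 gives: h(h(2,h(2,h(branch(false,Y2,2),h(h(2,false),h(2,false))))),branch(Y2,2,3)) =?= h(h(2,Y),branch(h(Y2,3),2,3)).
Delete trivial equation false =?= false.
Decompose h/2: h(2,h(2,h(branch(false,Y2,2),h(h(2,false),h(2,false))))) =?= h(2,Y),  branch(Y2,2,3) =?= branch(h(Y2,3),2,3).
Decompose h/2: 2 =?= 2,  h(2,h(branch(false,Y2,2),h(h(2,false),h(2,false)))) =?= Y.
Delete trivial equation 2 =?= 2.
Bind Y := h(2,h(branch(false,Y2,2),h(h(2,false),h(2,false)))); no other remaining equation mentions Y.
Decompose branch/3: Y2 =?= h(Y2,3),  2 =?= 2,  3 =?= 3.
Occurs check fails: Y2 occurs in h(Y2,3); the equation Y2 =?= h(Y2,3) has no finite solution.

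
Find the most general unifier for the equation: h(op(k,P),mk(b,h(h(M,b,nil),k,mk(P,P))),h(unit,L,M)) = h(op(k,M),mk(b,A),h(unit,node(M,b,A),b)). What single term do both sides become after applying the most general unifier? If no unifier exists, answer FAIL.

Decompose h/3: op(k,P) = op(k,M),  mk(b,h(h(M,b,nil),k,mk(P,P))) = mk(b,A),  h(unit,L,M) = h(unit,node(M,b,A),b).
Decompose op/2: k = k,  P = M.
Delete trivial equation k = k.
Bind P := M; substituting into the one remaining equation that mentions P gives: mk(b,h(h(M,b,nil),k,mk(M,M))) = mk(b,A).
Decompose mk/2: b = b,  h(h(M,b,nil),k,mk(M,M)) = A.
Delete trivial equation b = b.
Bind A := h(h(M,b,nil),k,mk(M,M)); substituting into the remaining equation gives: h(unit,L,M) = h(unit,node(M,b,h(h(M,b,nil),k,mk(M,M))),b).
Decompose h/3: unit = unit,  L = node(M,b,h(h(M,b,nil),k,mk(M,M))),  M = b.
Delete trivial equation unit = unit.
Bind L := node(M,b,h(h(M,b,nil),k,mk(M,M))); no other remaining equation mentions L.
Bind M := b. Substituting into the earlier bindings gives P := b, A := h(h(b,b,nil),k,mk(b,b)), L := node(b,b,h(h(b,b,nil),k,mk(b,b))).
Applying the MGU to either side gives h(op(k,b),mk(b,h(h(b,b,nil),k,mk(b,b))),h(unit,node(b,b,h(h(b,b,nil),k,mk(b,b))),b)).

h(op(k,b),mk(b,h(h(b,b,nil),k,mk(b,b))),h(unit,node(b,b,h(h(b,b,nil),k,mk(b,b))),b))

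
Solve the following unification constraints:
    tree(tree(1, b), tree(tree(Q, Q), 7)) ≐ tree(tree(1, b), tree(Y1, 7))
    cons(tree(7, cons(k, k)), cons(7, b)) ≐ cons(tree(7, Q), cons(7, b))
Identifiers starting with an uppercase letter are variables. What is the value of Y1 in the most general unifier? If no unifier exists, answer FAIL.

tree(cons(k, k), cons(k, k))

Decompose tree/2: tree(1, b) ≐ tree(1, b),  tree(tree(Q, Q), 7) ≐ tree(Y1, 7).
Delete trivial equation tree(1, b) ≐ tree(1, b).
Decompose tree/2: tree(Q, Q) ≐ Y1,  7 ≐ 7.
Bind Y1 := tree(Q, Q); no other remaining equation mentions Y1.
Delete trivial equation 7 ≐ 7.
Decompose cons/2: tree(7, cons(k, k)) ≐ tree(7, Q),  cons(7, b) ≐ cons(7, b).
Decompose tree/2: 7 ≐ 7,  cons(k, k) ≐ Q.
Delete trivial equation 7 ≐ 7.
Bind Q := cons(k, k); no other remaining equation mentions Q. Substituting into the earlier binding gives Y1 := tree(cons(k, k), cons(k, k)).
Delete trivial equation cons(7, b) ≐ cons(7, b).
MGU = { Y1 ↦ tree(cons(k, k), cons(k, k)), Q ↦ cons(k, k) }, so Y1 ↦ tree(cons(k, k), cons(k, k)).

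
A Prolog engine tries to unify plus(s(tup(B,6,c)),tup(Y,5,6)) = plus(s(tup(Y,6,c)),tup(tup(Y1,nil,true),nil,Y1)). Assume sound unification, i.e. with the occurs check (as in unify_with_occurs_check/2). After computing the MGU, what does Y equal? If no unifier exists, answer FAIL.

Decompose plus/2: s(tup(B,6,c)) = s(tup(Y,6,c)),  tup(Y,5,6) = tup(tup(Y1,nil,true),nil,Y1).
Decompose s/1: tup(B,6,c) = tup(Y,6,c).
Decompose tup/3: B = Y,  6 = 6,  c = c.
Bind B := Y; no other remaining equation mentions B.
Delete trivial equation 6 = 6.
Delete trivial equation c = c.
Decompose tup/3: Y = tup(Y1,nil,true),  5 = nil,  6 = Y1.
Bind Y := tup(Y1,nil,true); no other remaining equation mentions Y. Substituting into the earlier binding gives B := tup(Y1,nil,true).
Clash: constants 5 and nil differ; no unifier exists.

FAIL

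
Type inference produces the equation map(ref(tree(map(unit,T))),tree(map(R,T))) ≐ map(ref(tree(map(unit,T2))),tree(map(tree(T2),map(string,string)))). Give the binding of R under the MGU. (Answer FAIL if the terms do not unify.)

Decompose map/2: ref(tree(map(unit,T))) ≐ ref(tree(map(unit,T2))),  tree(map(R,T)) ≐ tree(map(tree(T2),map(string,string))).
Decompose ref/1: tree(map(unit,T)) ≐ tree(map(unit,T2)).
Decompose tree/1: map(unit,T) ≐ map(unit,T2).
Decompose map/2: unit ≐ unit,  T ≐ T2.
Delete trivial equation unit ≐ unit.
Bind T := T2; substituting into the remaining equation gives: tree(map(R,T2)) ≐ tree(map(tree(T2),map(string,string))).
Decompose tree/1: map(R,T2) ≐ map(tree(T2),map(string,string)).
Decompose map/2: R ≐ tree(T2),  T2 ≐ map(string,string).
Bind R := tree(T2); no other remaining equation mentions R.
Bind T2 := map(string,string). Substituting into the earlier bindings gives T := map(string,string), R := tree(map(string,string)).
MGU = { T := map(string,string), R := tree(map(string,string)), T2 := map(string,string) }, so R := tree(map(string,string)).

tree(map(string,string))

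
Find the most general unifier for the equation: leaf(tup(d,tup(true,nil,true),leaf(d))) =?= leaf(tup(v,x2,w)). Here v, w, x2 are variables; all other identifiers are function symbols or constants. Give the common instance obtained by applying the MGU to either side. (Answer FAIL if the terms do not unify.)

Decompose leaf/1: tup(d,tup(true,nil,true),leaf(d)) =?= tup(v,x2,w).
Decompose tup/3: d =?= v,  tup(true,nil,true) =?= x2,  leaf(d) =?= w.
Bind v := d; no other remaining equation mentions v.
Bind x2 := tup(true,nil,true); no other remaining equation mentions x2.
Bind w := leaf(d).
Applying the MGU to either side gives leaf(tup(d,tup(true,nil,true),leaf(d))).

leaf(tup(d,tup(true,nil,true),leaf(d)))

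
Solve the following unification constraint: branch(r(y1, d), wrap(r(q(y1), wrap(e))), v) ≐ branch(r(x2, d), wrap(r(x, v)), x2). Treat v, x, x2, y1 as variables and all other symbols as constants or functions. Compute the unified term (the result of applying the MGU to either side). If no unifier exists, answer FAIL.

Decompose branch/3: r(y1, d) ≐ r(x2, d),  wrap(r(q(y1), wrap(e))) ≐ wrap(r(x, v)),  v ≐ x2.
Decompose r/2: y1 ≐ x2,  d ≐ d.
Bind y1 := x2; substituting into the one remaining equation that mentions y1 gives: wrap(r(q(x2), wrap(e))) ≐ wrap(r(x, v)).
Delete trivial equation d ≐ d.
Decompose wrap/1: r(q(x2), wrap(e)) ≐ r(x, v).
Decompose r/2: q(x2) ≐ x,  wrap(e) ≐ v.
Bind x := q(x2); no other remaining equation mentions x.
Bind v := wrap(e); substituting into the remaining equation gives: wrap(e) ≐ x2.
Bind x2 := wrap(e). Substituting into the earlier bindings gives y1 := wrap(e), x := q(wrap(e)).
Applying the MGU to either side gives branch(r(wrap(e), d), wrap(r(q(wrap(e)), wrap(e))), wrap(e)).

branch(r(wrap(e), d), wrap(r(q(wrap(e)), wrap(e))), wrap(e))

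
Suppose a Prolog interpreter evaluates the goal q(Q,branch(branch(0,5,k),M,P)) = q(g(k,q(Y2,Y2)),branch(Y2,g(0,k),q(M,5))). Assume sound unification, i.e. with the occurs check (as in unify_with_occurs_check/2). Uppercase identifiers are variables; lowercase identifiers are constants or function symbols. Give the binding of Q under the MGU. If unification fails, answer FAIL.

g(k,q(branch(0,5,k),branch(0,5,k)))

Decompose q/2: Q = g(k,q(Y2,Y2)),  branch(branch(0,5,k),M,P) = branch(Y2,g(0,k),q(M,5)).
Bind Q := g(k,q(Y2,Y2)); no other remaining equation mentions Q.
Decompose branch/3: branch(0,5,k) = Y2,  M = g(0,k),  P = q(M,5).
Bind Y2 := branch(0,5,k); no other remaining equation mentions Y2. Substituting into the earlier binding gives Q := g(k,q(branch(0,5,k),branch(0,5,k))).
Bind M := g(0,k); substituting into the remaining equation gives: P = q(g(0,k),5).
Bind P := q(g(0,k),5).
MGU = { Q -> g(k,q(branch(0,5,k),branch(0,5,k))), Y2 -> branch(0,5,k), M -> g(0,k), P -> q(g(0,k),5) }, so Q -> g(k,q(branch(0,5,k),branch(0,5,k))).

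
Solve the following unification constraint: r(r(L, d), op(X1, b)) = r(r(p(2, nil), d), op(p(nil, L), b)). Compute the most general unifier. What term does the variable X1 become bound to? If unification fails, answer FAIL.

Decompose r/2: r(L, d) = r(p(2, nil), d),  op(X1, b) = op(p(nil, L), b).
Decompose r/2: L = p(2, nil),  d = d.
Bind L := p(2, nil); substituting into the one remaining equation that mentions L gives: op(X1, b) = op(p(nil, p(2, nil)), b).
Delete trivial equation d = d.
Decompose op/2: X1 = p(nil, p(2, nil)),  b = b.
Bind X1 := p(nil, p(2, nil)); no other remaining equation mentions X1.
Delete trivial equation b = b.
MGU = { L -> p(2, nil), X1 -> p(nil, p(2, nil)) }, so X1 -> p(nil, p(2, nil)).

p(nil, p(2, nil))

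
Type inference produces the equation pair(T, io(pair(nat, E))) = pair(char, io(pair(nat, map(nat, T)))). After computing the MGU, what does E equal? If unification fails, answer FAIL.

map(nat, char)

Decompose pair/2: T = char,  io(pair(nat, E)) = io(pair(nat, map(nat, T))).
Bind T := char; substituting into the remaining equation gives: io(pair(nat, E)) = io(pair(nat, map(nat, char))).
Decompose io/1: pair(nat, E) = pair(nat, map(nat, char)).
Decompose pair/2: nat = nat,  E = map(nat, char).
Delete trivial equation nat = nat.
Bind E := map(nat, char).
MGU = { T := char, E := map(nat, char) }, so E := map(nat, char).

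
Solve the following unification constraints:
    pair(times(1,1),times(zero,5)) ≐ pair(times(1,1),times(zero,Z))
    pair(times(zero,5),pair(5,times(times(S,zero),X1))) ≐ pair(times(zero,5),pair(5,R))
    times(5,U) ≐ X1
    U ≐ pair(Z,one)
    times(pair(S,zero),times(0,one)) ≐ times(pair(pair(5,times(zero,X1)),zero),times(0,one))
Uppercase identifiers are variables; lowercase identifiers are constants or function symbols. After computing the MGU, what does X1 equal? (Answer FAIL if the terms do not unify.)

Decompose pair/2: times(1,1) ≐ times(1,1),  times(zero,5) ≐ times(zero,Z).
Delete trivial equation times(1,1) ≐ times(1,1).
Decompose times/2: zero ≐ zero,  5 ≐ Z.
Delete trivial equation zero ≐ zero.
Bind Z := 5; substituting into the one remaining equation that mentions Z gives: U ≐ pair(5,one).
Decompose pair/2: times(zero,5) ≐ times(zero,5),  pair(5,times(times(S,zero),X1)) ≐ pair(5,R).
Delete trivial equation times(zero,5) ≐ times(zero,5).
Decompose pair/2: 5 ≐ 5,  times(times(S,zero),X1) ≐ R.
Delete trivial equation 5 ≐ 5.
Bind R := times(times(S,zero),X1); no other remaining equation mentions R.
Bind X1 := times(5,U); substituting into the one remaining equation that mentions X1 gives: times(pair(S,zero),times(0,one)) ≐ times(pair(pair(5,times(zero,times(5,U))),zero),times(0,one)). Substituting into the earlier binding gives R := times(times(S,zero),times(5,U)).
Bind U := pair(5,one); substituting into the remaining equation gives: times(pair(S,zero),times(0,one)) ≐ times(pair(pair(5,times(zero,times(5,pair(5,one)))),zero),times(0,one)). Substituting into the earlier bindings gives R := times(times(S,zero),times(5,pair(5,one))), X1 := times(5,pair(5,one)).
Decompose times/2: pair(S,zero) ≐ pair(pair(5,times(zero,times(5,pair(5,one)))),zero),  times(0,one) ≐ times(0,one).
Decompose pair/2: S ≐ pair(5,times(zero,times(5,pair(5,one)))),  zero ≐ zero.
Bind S := pair(5,times(zero,times(5,pair(5,one)))); no other remaining equation mentions S. Substituting into the earlier binding gives R := times(times(pair(5,times(zero,times(5,pair(5,one)))),zero),times(5,pair(5,one))).
Delete trivial equation zero ≐ zero.
Delete trivial equation times(0,one) ≐ times(0,one).
MGU = { Z -> 5, R -> times(times(pair(5,times(zero,times(5,pair(5,one)))),zero),times(5,pair(5,one))), X1 -> times(5,pair(5,one)), U -> pair(5,one), S -> pair(5,times(zero,times(5,pair(5,one)))) }, so X1 -> times(5,pair(5,one)).

times(5,pair(5,one))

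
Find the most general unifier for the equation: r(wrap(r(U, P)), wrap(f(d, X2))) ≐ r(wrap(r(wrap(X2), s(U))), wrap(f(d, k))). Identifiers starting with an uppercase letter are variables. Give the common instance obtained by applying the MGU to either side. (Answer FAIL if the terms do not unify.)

Decompose r/2: wrap(r(U, P)) ≐ wrap(r(wrap(X2), s(U))),  wrap(f(d, X2)) ≐ wrap(f(d, k)).
Decompose wrap/1: r(U, P) ≐ r(wrap(X2), s(U)).
Decompose r/2: U ≐ wrap(X2),  P ≐ s(U).
Bind U := wrap(X2); substituting into the one remaining equation that mentions U gives: P ≐ s(wrap(X2)).
Bind P := s(wrap(X2)); no other remaining equation mentions P.
Decompose wrap/1: f(d, X2) ≐ f(d, k).
Decompose f/2: d ≐ d,  X2 ≐ k.
Delete trivial equation d ≐ d.
Bind X2 := k. Substituting into the earlier bindings gives U := wrap(k), P := s(wrap(k)).
Applying the MGU to either side gives r(wrap(r(wrap(k), s(wrap(k)))), wrap(f(d, k))).

r(wrap(r(wrap(k), s(wrap(k)))), wrap(f(d, k)))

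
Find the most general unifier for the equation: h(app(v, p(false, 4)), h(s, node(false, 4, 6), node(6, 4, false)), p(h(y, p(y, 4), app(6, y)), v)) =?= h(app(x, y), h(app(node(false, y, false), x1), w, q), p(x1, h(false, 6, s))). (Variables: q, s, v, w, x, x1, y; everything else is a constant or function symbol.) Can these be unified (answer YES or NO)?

YES

Decompose h/3: app(v, p(false, 4)) =?= app(x, y),  h(s, node(false, 4, 6), node(6, 4, false)) =?= h(app(node(false, y, false), x1), w, q),  p(h(y, p(y, 4), app(6, y)), v) =?= p(x1, h(false, 6, s)).
Decompose app/2: v =?= x,  p(false, 4) =?= y.
Bind v := x; substituting into the one remaining equation that mentions v gives: p(h(y, p(y, 4), app(6, y)), x) =?= p(x1, h(false, 6, s)).
Bind y := p(false, 4); substituting into the remaining equations gives: h(s, node(false, 4, 6), node(6, 4, false)) =?= h(app(node(false, p(false, 4), false), x1), w, q),  p(h(p(false, 4), p(p(false, 4), 4), app(6, p(false, 4))), x) =?= p(x1, h(false, 6, s)).
Decompose h/3: s =?= app(node(false, p(false, 4), false), x1),  node(false, 4, 6) =?= w,  node(6, 4, false) =?= q.
Bind s := app(node(false, p(false, 4), false), x1); substituting into the one remaining equation that mentions s gives: p(h(p(false, 4), p(p(false, 4), 4), app(6, p(false, 4))), x) =?= p(x1, h(false, 6, app(node(false, p(false, 4), false), x1))).
Bind w := node(false, 4, 6); no other remaining equation mentions w.
Bind q := node(6, 4, false); no other remaining equation mentions q.
Decompose p/2: h(p(false, 4), p(p(false, 4), 4), app(6, p(false, 4))) =?= x1,  x =?= h(false, 6, app(node(false, p(false, 4), false), x1)).
Bind x1 := h(p(false, 4), p(p(false, 4), 4), app(6, p(false, 4))); substituting into the remaining equation gives: x =?= h(false, 6, app(node(false, p(false, 4), false), h(p(false, 4), p(p(false, 4), 4), app(6, p(false, 4))))). Substituting into the earlier binding gives s := app(node(false, p(false, 4), false), h(p(false, 4), p(p(false, 4), 4), app(6, p(false, 4)))).
Bind x := h(false, 6, app(node(false, p(false, 4), false), h(p(false, 4), p(p(false, 4), 4), app(6, p(false, 4))))). Substituting into the earlier binding gives v := h(false, 6, app(node(false, p(false, 4), false), h(p(false, 4), p(p(false, 4), 4), app(6, p(false, 4))))).
No equations remain and no clash or occurs-check failure arose, so a unifier exists.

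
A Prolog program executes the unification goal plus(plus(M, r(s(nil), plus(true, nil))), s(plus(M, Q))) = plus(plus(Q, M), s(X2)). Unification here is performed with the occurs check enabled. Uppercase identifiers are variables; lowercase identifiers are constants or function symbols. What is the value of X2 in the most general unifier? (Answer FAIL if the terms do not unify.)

Decompose plus/2: plus(M, r(s(nil), plus(true, nil))) = plus(Q, M),  s(plus(M, Q)) = s(X2).
Decompose plus/2: M = Q,  r(s(nil), plus(true, nil)) = M.
Bind M := Q; substituting into the remaining equations gives: r(s(nil), plus(true, nil)) = Q,  s(plus(Q, Q)) = s(X2).
Bind Q := r(s(nil), plus(true, nil)); substituting into the remaining equation gives: s(plus(r(s(nil), plus(true, nil)), r(s(nil), plus(true, nil)))) = s(X2). Substituting into the earlier binding gives M := r(s(nil), plus(true, nil)).
Decompose s/1: plus(r(s(nil), plus(true, nil)), r(s(nil), plus(true, nil))) = X2.
Bind X2 := plus(r(s(nil), plus(true, nil)), r(s(nil), plus(true, nil))).
MGU = { M ↦ r(s(nil), plus(true, nil)), Q ↦ r(s(nil), plus(true, nil)), X2 ↦ plus(r(s(nil), plus(true, nil)), r(s(nil), plus(true, nil))) }, so X2 ↦ plus(r(s(nil), plus(true, nil)), r(s(nil), plus(true, nil))).

plus(r(s(nil), plus(true, nil)), r(s(nil), plus(true, nil)))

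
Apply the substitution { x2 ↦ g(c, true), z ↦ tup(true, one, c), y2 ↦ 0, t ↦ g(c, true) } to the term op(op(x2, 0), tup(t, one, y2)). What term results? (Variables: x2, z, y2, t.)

op(op(g(c, true), 0), tup(g(c, true), one, 0))

Replace each occurrence of x2 with g(c, true).
Replace each occurrence of y2 with 0.
Replace each occurrence of t with g(c, true).
Result: op(op(g(c, true), 0), tup(g(c, true), one, 0)).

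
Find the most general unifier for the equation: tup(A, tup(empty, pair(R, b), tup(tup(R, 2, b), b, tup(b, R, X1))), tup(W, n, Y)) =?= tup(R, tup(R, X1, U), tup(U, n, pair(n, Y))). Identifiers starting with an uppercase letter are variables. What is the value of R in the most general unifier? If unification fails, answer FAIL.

Decompose tup/3: A =?= R,  tup(empty, pair(R, b), tup(tup(R, 2, b), b, tup(b, R, X1))) =?= tup(R, X1, U),  tup(W, n, Y) =?= tup(U, n, pair(n, Y)).
Bind A := R; no other remaining equation mentions A.
Decompose tup/3: empty =?= R,  pair(R, b) =?= X1,  tup(tup(R, 2, b), b, tup(b, R, X1)) =?= U.
Bind R := empty; substituting into the 2 remaining equations that mention R gives: pair(empty, b) =?= X1,  tup(tup(empty, 2, b), b, tup(b, empty, X1)) =?= U. Substituting into the earlier binding gives A := empty.
Bind X1 := pair(empty, b); substituting into the one remaining equation that mentions X1 gives: tup(tup(empty, 2, b), b, tup(b, empty, pair(empty, b))) =?= U.
Bind U := tup(tup(empty, 2, b), b, tup(b, empty, pair(empty, b))); substituting into the remaining equation gives: tup(W, n, Y) =?= tup(tup(tup(empty, 2, b), b, tup(b, empty, pair(empty, b))), n, pair(n, Y)).
Decompose tup/3: W =?= tup(tup(empty, 2, b), b, tup(b, empty, pair(empty, b))),  n =?= n,  Y =?= pair(n, Y).
Bind W := tup(tup(empty, 2, b), b, tup(b, empty, pair(empty, b))); no other remaining equation mentions W.
Delete trivial equation n =?= n.
Occurs check fails: Y occurs in pair(n, Y); the equation Y =?= pair(n, Y) has no finite solution.

FAIL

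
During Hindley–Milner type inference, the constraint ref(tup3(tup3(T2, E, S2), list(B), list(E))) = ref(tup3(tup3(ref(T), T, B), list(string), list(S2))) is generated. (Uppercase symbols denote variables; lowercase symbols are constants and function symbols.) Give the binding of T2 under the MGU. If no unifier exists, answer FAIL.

ref(string)

Decompose ref/1: tup3(tup3(T2, E, S2), list(B), list(E)) = tup3(tup3(ref(T), T, B), list(string), list(S2)).
Decompose tup3/3: tup3(T2, E, S2) = tup3(ref(T), T, B),  list(B) = list(string),  list(E) = list(S2).
Decompose tup3/3: T2 = ref(T),  E = T,  S2 = B.
Bind T2 := ref(T); no other remaining equation mentions T2.
Bind E := T; substituting into the one remaining equation that mentions E gives: list(T) = list(S2).
Bind S2 := B; substituting into the one remaining equation that mentions S2 gives: list(T) = list(B).
Decompose list/1: B = string.
Bind B := string; substituting into the remaining equation gives: list(T) = list(string). Substituting into the earlier binding gives S2 := string.
Decompose list/1: T = string.
Bind T := string. Substituting into the earlier bindings gives T2 := ref(string), E := string.
MGU = { T2 -> ref(string), E -> string, S2 -> string, B -> string, T -> string }, so T2 -> ref(string).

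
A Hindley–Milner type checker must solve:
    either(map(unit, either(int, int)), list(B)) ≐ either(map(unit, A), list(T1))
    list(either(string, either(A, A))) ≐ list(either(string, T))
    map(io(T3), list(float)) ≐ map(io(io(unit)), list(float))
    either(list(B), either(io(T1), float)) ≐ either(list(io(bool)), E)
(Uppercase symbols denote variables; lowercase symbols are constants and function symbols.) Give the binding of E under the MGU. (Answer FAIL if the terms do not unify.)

Decompose either/2: map(unit, either(int, int)) ≐ map(unit, A),  list(B) ≐ list(T1).
Decompose map/2: unit ≐ unit,  either(int, int) ≐ A.
Delete trivial equation unit ≐ unit.
Bind A := either(int, int); substituting into the one remaining equation that mentions A gives: list(either(string, either(either(int, int), either(int, int)))) ≐ list(either(string, T)).
Decompose list/1: B ≐ T1.
Bind B := T1; substituting into the one remaining equation that mentions B gives: either(list(T1), either(io(T1), float)) ≐ either(list(io(bool)), E).
Decompose list/1: either(string, either(either(int, int), either(int, int))) ≐ either(string, T).
Decompose either/2: string ≐ string,  either(either(int, int), either(int, int)) ≐ T.
Delete trivial equation string ≐ string.
Bind T := either(either(int, int), either(int, int)); no other remaining equation mentions T.
Decompose map/2: io(T3) ≐ io(io(unit)),  list(float) ≐ list(float).
Decompose io/1: T3 ≐ io(unit).
Bind T3 := io(unit); no other remaining equation mentions T3.
Delete trivial equation list(float) ≐ list(float).
Decompose either/2: list(T1) ≐ list(io(bool)),  either(io(T1), float) ≐ E.
Decompose list/1: T1 ≐ io(bool).
Bind T1 := io(bool); substituting into the remaining equation gives: either(io(io(bool)), float) ≐ E. Substituting into the earlier binding gives B := io(bool).
Bind E := either(io(io(bool)), float).
MGU = { A ↦ either(int, int), B ↦ io(bool), T ↦ either(either(int, int), either(int, int)), T3 ↦ io(unit), T1 ↦ io(bool), E ↦ either(io(io(bool)), float) }, so E ↦ either(io(io(bool)), float).

either(io(io(bool)), float)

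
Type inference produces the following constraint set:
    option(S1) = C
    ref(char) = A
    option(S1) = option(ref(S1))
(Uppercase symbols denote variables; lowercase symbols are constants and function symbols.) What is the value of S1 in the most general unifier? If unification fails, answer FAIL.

Bind C := option(S1); no other remaining equation mentions C.
Bind A := ref(char); no other remaining equation mentions A.
Decompose option/1: S1 = ref(S1).
Occurs check fails: S1 occurs in ref(S1); the equation S1 = ref(S1) has no finite solution.

FAIL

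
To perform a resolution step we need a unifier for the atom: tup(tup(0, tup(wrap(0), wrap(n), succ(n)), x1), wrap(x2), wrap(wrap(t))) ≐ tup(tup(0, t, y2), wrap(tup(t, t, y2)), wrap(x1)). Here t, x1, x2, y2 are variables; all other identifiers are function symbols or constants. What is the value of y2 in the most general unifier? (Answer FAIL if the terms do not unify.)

wrap(tup(wrap(0), wrap(n), succ(n)))

Decompose tup/3: tup(0, tup(wrap(0), wrap(n), succ(n)), x1) ≐ tup(0, t, y2),  wrap(x2) ≐ wrap(tup(t, t, y2)),  wrap(wrap(t)) ≐ wrap(x1).
Decompose tup/3: 0 ≐ 0,  tup(wrap(0), wrap(n), succ(n)) ≐ t,  x1 ≐ y2.
Delete trivial equation 0 ≐ 0.
Bind t := tup(wrap(0), wrap(n), succ(n)); substituting into the 2 remaining equations that mention t gives: wrap(x2) ≐ wrap(tup(tup(wrap(0), wrap(n), succ(n)), tup(wrap(0), wrap(n), succ(n)), y2)),  wrap(wrap(tup(wrap(0), wrap(n), succ(n)))) ≐ wrap(x1).
Bind x1 := y2; substituting into the one remaining equation that mentions x1 gives: wrap(wrap(tup(wrap(0), wrap(n), succ(n)))) ≐ wrap(y2).
Decompose wrap/1: x2 ≐ tup(tup(wrap(0), wrap(n), succ(n)), tup(wrap(0), wrap(n), succ(n)), y2).
Bind x2 := tup(tup(wrap(0), wrap(n), succ(n)), tup(wrap(0), wrap(n), succ(n)), y2); no other remaining equation mentions x2.
Decompose wrap/1: wrap(tup(wrap(0), wrap(n), succ(n))) ≐ y2.
Bind y2 := wrap(tup(wrap(0), wrap(n), succ(n))). Substituting into the earlier bindings gives x1 := wrap(tup(wrap(0), wrap(n), succ(n))), x2 := tup(tup(wrap(0), wrap(n), succ(n)), tup(wrap(0), wrap(n), succ(n)), wrap(tup(wrap(0), wrap(n), succ(n)))).
MGU = { t := tup(wrap(0), wrap(n), succ(n)), x1 := wrap(tup(wrap(0), wrap(n), succ(n))), x2 := tup(tup(wrap(0), wrap(n), succ(n)), tup(wrap(0), wrap(n), succ(n)), wrap(tup(wrap(0), wrap(n), succ(n)))), y2 := wrap(tup(wrap(0), wrap(n), succ(n))) }, so y2 := wrap(tup(wrap(0), wrap(n), succ(n))).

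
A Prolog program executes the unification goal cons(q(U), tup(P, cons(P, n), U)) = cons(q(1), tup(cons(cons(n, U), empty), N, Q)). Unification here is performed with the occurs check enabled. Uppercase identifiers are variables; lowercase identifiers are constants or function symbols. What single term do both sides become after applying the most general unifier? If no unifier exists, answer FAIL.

cons(q(1), tup(cons(cons(n, 1), empty), cons(cons(cons(n, 1), empty), n), 1))

Decompose cons/2: q(U) = q(1),  tup(P, cons(P, n), U) = tup(cons(cons(n, U), empty), N, Q).
Decompose q/1: U = 1.
Bind U := 1; substituting into the remaining equation gives: tup(P, cons(P, n), 1) = tup(cons(cons(n, 1), empty), N, Q).
Decompose tup/3: P = cons(cons(n, 1), empty),  cons(P, n) = N,  1 = Q.
Bind P := cons(cons(n, 1), empty); substituting into the one remaining equation that mentions P gives: cons(cons(cons(n, 1), empty), n) = N.
Bind N := cons(cons(cons(n, 1), empty), n); no other remaining equation mentions N.
Bind Q := 1.
Applying the MGU to either side gives cons(q(1), tup(cons(cons(n, 1), empty), cons(cons(cons(n, 1), empty), n), 1)).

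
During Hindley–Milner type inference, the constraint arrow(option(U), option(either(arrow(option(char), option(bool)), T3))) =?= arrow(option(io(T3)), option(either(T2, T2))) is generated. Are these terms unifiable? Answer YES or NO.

Decompose arrow/2: option(U) =?= option(io(T3)),  option(either(arrow(option(char), option(bool)), T3)) =?= option(either(T2, T2)).
Decompose option/1: U =?= io(T3).
Bind U := io(T3); no other remaining equation mentions U.
Decompose option/1: either(arrow(option(char), option(bool)), T3) =?= either(T2, T2).
Decompose either/2: arrow(option(char), option(bool)) =?= T2,  T3 =?= T2.
Bind T2 := arrow(option(char), option(bool)); substituting into the remaining equation gives: T3 =?= arrow(option(char), option(bool)).
Bind T3 := arrow(option(char), option(bool)). Substituting into the earlier binding gives U := io(arrow(option(char), option(bool))).
No equations remain and no clash or occurs-check failure arose, so a unifier exists.

YES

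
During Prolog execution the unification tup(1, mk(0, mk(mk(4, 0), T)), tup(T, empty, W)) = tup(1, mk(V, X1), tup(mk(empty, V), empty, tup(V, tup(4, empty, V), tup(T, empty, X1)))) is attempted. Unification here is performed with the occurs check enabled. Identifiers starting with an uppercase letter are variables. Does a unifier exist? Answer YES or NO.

YES

Decompose tup/3: 1 = 1,  mk(0, mk(mk(4, 0), T)) = mk(V, X1),  tup(T, empty, W) = tup(mk(empty, V), empty, tup(V, tup(4, empty, V), tup(T, empty, X1))).
Delete trivial equation 1 = 1.
Decompose mk/2: 0 = V,  mk(mk(4, 0), T) = X1.
Bind V := 0; substituting into the one remaining equation that mentions V gives: tup(T, empty, W) = tup(mk(empty, 0), empty, tup(0, tup(4, empty, 0), tup(T, empty, X1))).
Bind X1 := mk(mk(4, 0), T); substituting into the remaining equation gives: tup(T, empty, W) = tup(mk(empty, 0), empty, tup(0, tup(4, empty, 0), tup(T, empty, mk(mk(4, 0), T)))).
Decompose tup/3: T = mk(empty, 0),  empty = empty,  W = tup(0, tup(4, empty, 0), tup(T, empty, mk(mk(4, 0), T))).
Bind T := mk(empty, 0); substituting into the one remaining equation that mentions T gives: W = tup(0, tup(4, empty, 0), tup(mk(empty, 0), empty, mk(mk(4, 0), mk(empty, 0)))). Substituting into the earlier binding gives X1 := mk(mk(4, 0), mk(empty, 0)).
Delete trivial equation empty = empty.
Bind W := tup(0, tup(4, empty, 0), tup(mk(empty, 0), empty, mk(mk(4, 0), mk(empty, 0)))).
No equations remain and no clash or occurs-check failure arose, so a unifier exists.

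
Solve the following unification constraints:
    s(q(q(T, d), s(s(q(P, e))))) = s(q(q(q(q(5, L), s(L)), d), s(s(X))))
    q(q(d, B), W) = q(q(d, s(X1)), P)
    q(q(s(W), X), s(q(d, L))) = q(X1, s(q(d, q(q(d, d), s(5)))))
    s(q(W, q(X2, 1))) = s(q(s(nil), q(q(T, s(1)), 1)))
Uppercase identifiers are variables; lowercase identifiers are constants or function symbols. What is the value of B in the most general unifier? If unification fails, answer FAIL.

Decompose s/1: q(q(T, d), s(s(q(P, e)))) = q(q(q(q(5, L), s(L)), d), s(s(X))).
Decompose q/2: q(T, d) = q(q(q(5, L), s(L)), d),  s(s(q(P, e))) = s(s(X)).
Decompose q/2: T = q(q(5, L), s(L)),  d = d.
Bind T := q(q(5, L), s(L)); substituting into the one remaining equation that mentions T gives: s(q(W, q(X2, 1))) = s(q(s(nil), q(q(q(q(5, L), s(L)), s(1)), 1))).
Delete trivial equation d = d.
Decompose s/1: s(q(P, e)) = s(X).
Decompose s/1: q(P, e) = X.
Bind X := q(P, e); substituting into the one remaining equation that mentions X gives: q(q(s(W), q(P, e)), s(q(d, L))) = q(X1, s(q(d, q(q(d, d), s(5))))).
Decompose q/2: q(d, B) = q(d, s(X1)),  W = P.
Decompose q/2: d = d,  B = s(X1).
Delete trivial equation d = d.
Bind B := s(X1); no other remaining equation mentions B.
Bind W := P; substituting into the remaining equations gives: q(q(s(P), q(P, e)), s(q(d, L))) = q(X1, s(q(d, q(q(d, d), s(5))))),  s(q(P, q(X2, 1))) = s(q(s(nil), q(q(q(q(5, L), s(L)), s(1)), 1))).
Decompose q/2: q(s(P), q(P, e)) = X1,  s(q(d, L)) = s(q(d, q(q(d, d), s(5)))).
Bind X1 := q(s(P), q(P, e)); no other remaining equation mentions X1. Substituting into the earlier binding gives B := s(q(s(P), q(P, e))).
Decompose s/1: q(d, L) = q(d, q(q(d, d), s(5))).
Decompose q/2: d = d,  L = q(q(d, d), s(5)).
Delete trivial equation d = d.
Bind L := q(q(d, d), s(5)); substituting into the remaining equation gives: s(q(P, q(X2, 1))) = s(q(s(nil), q(q(q(q(5, q(q(d, d), s(5))), s(q(q(d, d), s(5)))), s(1)), 1))). Substituting into the earlier binding gives T := q(q(5, q(q(d, d), s(5))), s(q(q(d, d), s(5)))).
Decompose s/1: q(P, q(X2, 1)) = q(s(nil), q(q(q(q(5, q(q(d, d), s(5))), s(q(q(d, d), s(5)))), s(1)), 1)).
Decompose q/2: P = s(nil),  q(X2, 1) = q(q(q(q(5, q(q(d, d), s(5))), s(q(q(d, d), s(5)))), s(1)), 1).
Bind P := s(nil); no other remaining equation mentions P. Substituting into the earlier bindings gives X := q(s(nil), e), B := s(q(s(s(nil)), q(s(nil), e))), W := s(nil), X1 := q(s(s(nil)), q(s(nil), e)).
Decompose q/2: X2 = q(q(q(5, q(q(d, d), s(5))), s(q(q(d, d), s(5)))), s(1)),  1 = 1.
Bind X2 := q(q(q(5, q(q(d, d), s(5))), s(q(q(d, d), s(5)))), s(1)); no other remaining equation mentions X2.
Delete trivial equation 1 = 1.
MGU = { T := q(q(5, q(q(d, d), s(5))), s(q(q(d, d), s(5)))), X := q(s(nil), e), B := s(q(s(s(nil)), q(s(nil), e))), W := s(nil), X1 := q(s(s(nil)), q(s(nil), e)), L := q(q(d, d), s(5)), P := s(nil), X2 := q(q(q(5, q(q(d, d), s(5))), s(q(q(d, d), s(5)))), s(1)) }, so B := s(q(s(s(nil)), q(s(nil), e))).

s(q(s(s(nil)), q(s(nil), e)))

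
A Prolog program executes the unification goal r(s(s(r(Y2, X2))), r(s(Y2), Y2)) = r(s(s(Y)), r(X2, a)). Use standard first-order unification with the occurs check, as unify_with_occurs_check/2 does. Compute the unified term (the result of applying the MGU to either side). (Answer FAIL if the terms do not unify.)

Decompose r/2: s(s(r(Y2, X2))) = s(s(Y)),  r(s(Y2), Y2) = r(X2, a).
Decompose s/1: s(r(Y2, X2)) = s(Y).
Decompose s/1: r(Y2, X2) = Y.
Bind Y := r(Y2, X2); no other remaining equation mentions Y.
Decompose r/2: s(Y2) = X2,  Y2 = a.
Bind X2 := s(Y2); no other remaining equation mentions X2. Substituting into the earlier binding gives Y := r(Y2, s(Y2)).
Bind Y2 := a. Substituting into the earlier bindings gives Y := r(a, s(a)), X2 := s(a).
Applying the MGU to either side gives r(s(s(r(a, s(a)))), r(s(a), a)).

r(s(s(r(a, s(a)))), r(s(a), a))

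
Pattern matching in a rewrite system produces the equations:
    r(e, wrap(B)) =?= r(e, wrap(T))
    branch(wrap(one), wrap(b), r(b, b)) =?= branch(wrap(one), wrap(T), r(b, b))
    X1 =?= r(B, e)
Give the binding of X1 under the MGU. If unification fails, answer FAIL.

r(b, e)

Decompose r/2: e =?= e,  wrap(B) =?= wrap(T).
Delete trivial equation e =?= e.
Decompose wrap/1: B =?= T.
Bind B := T; substituting into the one remaining equation that mentions B gives: X1 =?= r(T, e).
Decompose branch/3: wrap(one) =?= wrap(one),  wrap(b) =?= wrap(T),  r(b, b) =?= r(b, b).
Delete trivial equation wrap(one) =?= wrap(one).
Decompose wrap/1: b =?= T.
Bind T := b; substituting into the one remaining equation that mentions T gives: X1 =?= r(b, e). Substituting into the earlier binding gives B := b.
Delete trivial equation r(b, b) =?= r(b, b).
Bind X1 := r(b, e).
MGU = { B -> b, T -> b, X1 -> r(b, e) }, so X1 -> r(b, e).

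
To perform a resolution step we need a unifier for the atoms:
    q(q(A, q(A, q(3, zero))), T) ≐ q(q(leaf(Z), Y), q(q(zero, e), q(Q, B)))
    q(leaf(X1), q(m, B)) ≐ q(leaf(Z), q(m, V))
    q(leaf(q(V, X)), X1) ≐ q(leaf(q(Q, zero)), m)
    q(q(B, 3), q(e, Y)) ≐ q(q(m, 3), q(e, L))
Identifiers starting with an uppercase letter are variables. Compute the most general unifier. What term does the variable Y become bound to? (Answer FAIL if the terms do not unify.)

q(leaf(m), q(3, zero))

Decompose q/2: q(A, q(A, q(3, zero))) ≐ q(leaf(Z), Y),  T ≐ q(q(zero, e), q(Q, B)).
Decompose q/2: A ≐ leaf(Z),  q(A, q(3, zero)) ≐ Y.
Bind A := leaf(Z); substituting into the one remaining equation that mentions A gives: q(leaf(Z), q(3, zero)) ≐ Y.
Bind Y := q(leaf(Z), q(3, zero)); substituting into the one remaining equation that mentions Y gives: q(q(B, 3), q(e, q(leaf(Z), q(3, zero)))) ≐ q(q(m, 3), q(e, L)).
Bind T := q(q(zero, e), q(Q, B)); no other remaining equation mentions T.
Decompose q/2: leaf(X1) ≐ leaf(Z),  q(m, B) ≐ q(m, V).
Decompose leaf/1: X1 ≐ Z.
Bind X1 := Z; substituting into the one remaining equation that mentions X1 gives: q(leaf(q(V, X)), Z) ≐ q(leaf(q(Q, zero)), m).
Decompose q/2: m ≐ m,  B ≐ V.
Delete trivial equation m ≐ m.
Bind B := V; substituting into the one remaining equation that mentions B gives: q(q(V, 3), q(e, q(leaf(Z), q(3, zero)))) ≐ q(q(m, 3), q(e, L)). Substituting into the earlier binding gives T := q(q(zero, e), q(Q, V)).
Decompose q/2: leaf(q(V, X)) ≐ leaf(q(Q, zero)),  Z ≐ m.
Decompose leaf/1: q(V, X) ≐ q(Q, zero).
Decompose q/2: V ≐ Q,  X ≐ zero.
Bind V := Q; substituting into the one remaining equation that mentions V gives: q(q(Q, 3), q(e, q(leaf(Z), q(3, zero)))) ≐ q(q(m, 3), q(e, L)). Substituting into the earlier bindings gives T := q(q(zero, e), q(Q, Q)), B := Q.
Bind X := zero; no other remaining equation mentions X.
Bind Z := m; substituting into the remaining equation gives: q(q(Q, 3), q(e, q(leaf(m), q(3, zero)))) ≐ q(q(m, 3), q(e, L)). Substituting into the earlier bindings gives A := leaf(m), Y := q(leaf(m), q(3, zero)), X1 := m.
Decompose q/2: q(Q, 3) ≐ q(m, 3),  q(e, q(leaf(m), q(3, zero))) ≐ q(e, L).
Decompose q/2: Q ≐ m,  3 ≐ 3.
Bind Q := m; no other remaining equation mentions Q. Substituting into the earlier bindings gives T := q(q(zero, e), q(m, m)), B := m, V := m.
Delete trivial equation 3 ≐ 3.
Decompose q/2: e ≐ e,  q(leaf(m), q(3, zero)) ≐ L.
Delete trivial equation e ≐ e.
Bind L := q(leaf(m), q(3, zero)).
MGU = { A ↦ leaf(m), Y ↦ q(leaf(m), q(3, zero)), T ↦ q(q(zero, e), q(m, m)), X1 ↦ m, B ↦ m, V ↦ m, X ↦ zero, Z ↦ m, Q ↦ m, L ↦ q(leaf(m), q(3, zero)) }, so Y ↦ q(leaf(m), q(3, zero)).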